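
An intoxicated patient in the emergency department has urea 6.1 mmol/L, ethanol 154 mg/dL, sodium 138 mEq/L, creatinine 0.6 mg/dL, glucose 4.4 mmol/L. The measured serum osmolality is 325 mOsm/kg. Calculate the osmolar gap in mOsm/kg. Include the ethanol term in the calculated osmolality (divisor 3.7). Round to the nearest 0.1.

Calculated osmolality = 2·Na + glucose + urea + ethanol/3.7
= 2·138 + 4.4 + 6.1 + 154/3.7
= 276 + 4.40 + 6.10 + 41.62
= 328.12 mOsm/kg ≈ 328.1 mOsm/kg
Osmolar gap = measured − calculated = 325 − 328.1 = -3.1 mOsm/kg

-3.1 mOsm/kg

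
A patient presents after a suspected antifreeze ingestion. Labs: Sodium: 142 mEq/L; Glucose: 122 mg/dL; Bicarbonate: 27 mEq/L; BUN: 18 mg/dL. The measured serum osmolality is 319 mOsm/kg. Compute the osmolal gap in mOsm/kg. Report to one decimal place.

Calculated osmolality = 2·Na + glucose/18 + BUN/2.8
= 2·142 + 122/18 + 18/2.8
= 284 + 6.78 + 6.43
= 297.21 mOsm/kg ≈ 297.2 mOsm/kg
Osmolar gap = measured − calculated = 319 − 297.2 = 21.8 mOsm/kg

21.8 mOsm/kg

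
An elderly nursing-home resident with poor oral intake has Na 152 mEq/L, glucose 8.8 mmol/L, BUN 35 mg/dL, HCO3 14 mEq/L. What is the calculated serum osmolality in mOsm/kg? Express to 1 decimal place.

Calculated osmolality = 2·Na + glucose + BUN/2.8
= 2·152 + 8.8 + 35/2.8
= 304 + 8.80 + 12.50
= 325.3 mOsm/kg

325.3 mOsm/kg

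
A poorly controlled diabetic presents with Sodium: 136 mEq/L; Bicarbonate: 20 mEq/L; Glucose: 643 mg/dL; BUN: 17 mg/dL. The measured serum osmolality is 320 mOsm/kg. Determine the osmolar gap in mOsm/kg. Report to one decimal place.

6.2 mOsm/kg

Calculated osmolality = 2·Na + glucose/18 + BUN/2.8
= 2·136 + 643/18 + 17/2.8
= 272 + 35.72 + 6.07
= 313.79 mOsm/kg ≈ 313.8 mOsm/kg
Osmolar gap = measured − calculated = 320 − 313.8 = 6.2 mOsm/kg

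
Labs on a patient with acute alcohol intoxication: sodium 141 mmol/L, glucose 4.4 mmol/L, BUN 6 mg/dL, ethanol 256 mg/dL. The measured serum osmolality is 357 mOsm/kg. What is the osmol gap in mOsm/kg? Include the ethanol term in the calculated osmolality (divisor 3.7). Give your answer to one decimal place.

-0.7 mOsm/kg

Calculated osmolality = 2·Na + glucose + BUN/2.8 + ethanol/3.7
= 2·141 + 4.4 + 6/2.8 + 256/3.7
= 282 + 4.40 + 2.14 + 69.19
= 357.73 mOsm/kg ≈ 357.7 mOsm/kg
Osmolar gap = measured − calculated = 357 − 357.7 = -0.7 mOsm/kg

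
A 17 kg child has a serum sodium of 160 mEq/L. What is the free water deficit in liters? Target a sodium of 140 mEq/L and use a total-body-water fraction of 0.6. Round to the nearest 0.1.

1.5 L

TBW = 0.6 · 17 = 10.2 L
Free water deficit = TBW · (Na/140 − 1)
= 10.2 · (160/140 − 1)
= 10.2 · 0.1429
= 1.46 L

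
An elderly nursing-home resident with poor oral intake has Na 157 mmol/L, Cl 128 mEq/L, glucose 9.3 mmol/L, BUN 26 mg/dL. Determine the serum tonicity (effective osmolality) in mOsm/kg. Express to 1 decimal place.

323.3 mOsm/kg

Effective osmolality excludes urea (freely permeant across cell membranes):
2·Na + glucose
= 2·157 + 9.3
= 314 + 9.3
= 323.3 mOsm/kg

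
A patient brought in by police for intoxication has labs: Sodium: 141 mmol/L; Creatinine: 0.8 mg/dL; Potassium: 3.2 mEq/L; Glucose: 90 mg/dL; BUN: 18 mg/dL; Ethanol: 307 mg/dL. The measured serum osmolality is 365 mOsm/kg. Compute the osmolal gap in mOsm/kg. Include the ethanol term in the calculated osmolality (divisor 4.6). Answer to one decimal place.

4.8 mOsm/kg

Calculated osmolality = 2·Na + glucose/18 + BUN/2.8 + ethanol/4.6
= 2·141 + 90/18 + 18/2.8 + 307/4.6
= 282 + 5 + 6.43 + 66.74
= 360.17 mOsm/kg ≈ 360.2 mOsm/kg
Osmolar gap = measured − calculated = 365 − 360.2 = 4.8 mOsm/kg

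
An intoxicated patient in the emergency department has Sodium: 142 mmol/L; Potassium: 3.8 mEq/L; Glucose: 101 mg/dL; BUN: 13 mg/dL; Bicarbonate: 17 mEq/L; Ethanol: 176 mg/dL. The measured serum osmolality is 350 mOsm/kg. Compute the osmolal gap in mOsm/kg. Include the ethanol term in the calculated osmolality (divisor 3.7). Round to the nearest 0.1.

Calculated osmolality = 2·Na + glucose/18 + BUN/2.8 + ethanol/3.7
= 2·142 + 101/18 + 13/2.8 + 176/3.7
= 284 + 5.61 + 4.64 + 47.57
= 341.82 mOsm/kg ≈ 341.8 mOsm/kg
Osmolar gap = measured − calculated = 350 − 341.8 = 8.2 mOsm/kg

8.2 mOsm/kg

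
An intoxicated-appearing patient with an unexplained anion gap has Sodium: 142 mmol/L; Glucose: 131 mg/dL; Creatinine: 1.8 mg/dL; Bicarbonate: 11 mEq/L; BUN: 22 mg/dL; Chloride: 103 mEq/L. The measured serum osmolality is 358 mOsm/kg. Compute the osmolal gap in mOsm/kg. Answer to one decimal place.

58.9 mOsm/kg

Calculated osmolality = 2·Na + glucose/18 + BUN/2.8
= 2·142 + 131/18 + 22/2.8
= 284 + 7.28 + 7.86
= 299.14 mOsm/kg ≈ 299.1 mOsm/kg
Osmolar gap = measured − calculated = 358 − 299.1 = 58.9 mOsm/kg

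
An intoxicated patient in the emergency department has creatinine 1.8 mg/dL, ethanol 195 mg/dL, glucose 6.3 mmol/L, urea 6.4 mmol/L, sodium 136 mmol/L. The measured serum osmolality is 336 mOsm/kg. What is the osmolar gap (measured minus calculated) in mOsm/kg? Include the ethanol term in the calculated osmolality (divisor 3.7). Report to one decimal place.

Calculated osmolality = 2·Na + glucose + urea + ethanol/3.7
= 2·136 + 6.3 + 6.4 + 195/3.7
= 272 + 6.30 + 6.40 + 52.70
= 337.4 mOsm/kg ≈ 337.4 mOsm/kg
Osmolar gap = measured − calculated = 336 − 337.4 = -1.4 mOsm/kg

-1.4 mOsm/kg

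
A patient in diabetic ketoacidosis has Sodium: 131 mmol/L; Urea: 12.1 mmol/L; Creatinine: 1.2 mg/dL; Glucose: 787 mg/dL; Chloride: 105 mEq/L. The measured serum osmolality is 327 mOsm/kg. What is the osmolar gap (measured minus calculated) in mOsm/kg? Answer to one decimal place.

Calculated osmolality = 2·Na + glucose/18 + urea
= 2·131 + 787/18 + 12.1
= 262 + 43.72 + 12.10
= 317.82 mOsm/kg ≈ 317.8 mOsm/kg
Osmolar gap = measured − calculated = 327 − 317.8 = 9.2 mOsm/kg

9.2 mOsm/kg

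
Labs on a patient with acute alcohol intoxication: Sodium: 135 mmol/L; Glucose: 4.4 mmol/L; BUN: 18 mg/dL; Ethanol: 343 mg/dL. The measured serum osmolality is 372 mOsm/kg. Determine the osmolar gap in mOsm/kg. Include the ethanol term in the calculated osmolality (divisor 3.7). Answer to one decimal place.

-1.5 mOsm/kg

Calculated osmolality = 2·Na + glucose + BUN/2.8 + ethanol/3.7
= 2·135 + 4.4 + 18/2.8 + 343/3.7
= 270 + 4.40 + 6.43 + 92.70
= 373.53 mOsm/kg ≈ 373.5 mOsm/kg
Osmolar gap = measured − calculated = 372 − 373.5 = -1.5 mOsm/kg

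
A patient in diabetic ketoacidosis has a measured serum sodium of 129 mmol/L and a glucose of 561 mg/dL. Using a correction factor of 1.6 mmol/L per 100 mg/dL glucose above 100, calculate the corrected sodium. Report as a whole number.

136 mmol/L

Corrected Na = measured Na + 1.6 · (glucose − 100)/100
= 129 + 1.6 · (561 − 100)/100
= 129 + 7.4
= 136.4 mmol/L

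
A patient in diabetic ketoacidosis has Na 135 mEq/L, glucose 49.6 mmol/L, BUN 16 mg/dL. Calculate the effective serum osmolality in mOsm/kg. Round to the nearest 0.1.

319.6 mOsm/kg

Effective osmolality excludes urea (freely permeant across cell membranes):
2·Na + glucose
= 2·135 + 49.6
= 270 + 49.6
= 319.6 mOsm/kg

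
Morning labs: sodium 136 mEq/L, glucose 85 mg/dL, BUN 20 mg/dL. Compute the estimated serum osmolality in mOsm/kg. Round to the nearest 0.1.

283.9 mOsm/kg

Calculated osmolality = 2·Na + glucose/18 + BUN/2.8
= 2·136 + 85/18 + 20/2.8
= 272 + 4.72 + 7.14
= 283.86 mOsm/kg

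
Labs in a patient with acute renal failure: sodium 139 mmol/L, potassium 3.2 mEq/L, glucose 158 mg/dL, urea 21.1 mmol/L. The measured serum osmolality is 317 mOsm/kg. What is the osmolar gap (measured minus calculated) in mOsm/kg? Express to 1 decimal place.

9.1 mOsm/kg

Calculated osmolality = 2·Na + glucose/18 + urea
= 2·139 + 158/18 + 21.1
= 278 + 8.78 + 21.10
= 307.88 mOsm/kg ≈ 307.9 mOsm/kg
Osmolar gap = measured − calculated = 317 − 307.9 = 9.1 mOsm/kg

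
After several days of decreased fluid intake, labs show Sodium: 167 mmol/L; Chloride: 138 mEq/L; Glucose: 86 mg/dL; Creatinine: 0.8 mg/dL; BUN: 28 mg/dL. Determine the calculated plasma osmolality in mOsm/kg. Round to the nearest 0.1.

Calculated osmolality = 2·Na + glucose/18 + BUN/2.8
= 2·167 + 86/18 + 28/2.8
= 334 + 4.78 + 10
= 348.78 mOsm/kg

348.8 mOsm/kg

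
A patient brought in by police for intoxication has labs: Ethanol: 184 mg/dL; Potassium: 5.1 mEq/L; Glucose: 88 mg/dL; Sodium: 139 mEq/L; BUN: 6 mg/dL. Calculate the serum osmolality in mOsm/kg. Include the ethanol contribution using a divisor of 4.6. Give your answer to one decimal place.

Calculated osmolality = 2·Na + glucose/18 + BUN/2.8 + ethanol/4.6
= 2·139 + 88/18 + 6/2.8 + 184/4.6
= 278 + 4.89 + 2.14 + 40
= 325.03 mOsm/kg

325.0 mOsm/kg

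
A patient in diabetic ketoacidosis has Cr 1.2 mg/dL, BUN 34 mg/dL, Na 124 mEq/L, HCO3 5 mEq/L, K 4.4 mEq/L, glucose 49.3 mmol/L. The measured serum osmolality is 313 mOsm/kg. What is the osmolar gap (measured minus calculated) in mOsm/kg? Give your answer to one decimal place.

3.6 mOsm/kg

Calculated osmolality = 2·Na + glucose + BUN/2.8
= 2·124 + 49.3 + 34/2.8
= 248 + 49.30 + 12.14
= 309.44 mOsm/kg ≈ 309.4 mOsm/kg
Osmolar gap = measured − calculated = 313 − 309.4 = 3.6 mOsm/kg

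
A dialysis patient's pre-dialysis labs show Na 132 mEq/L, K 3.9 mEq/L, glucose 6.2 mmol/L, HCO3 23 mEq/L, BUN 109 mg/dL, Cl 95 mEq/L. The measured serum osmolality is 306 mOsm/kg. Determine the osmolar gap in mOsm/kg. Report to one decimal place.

-3.1 mOsm/kg

Calculated osmolality = 2·Na + glucose + BUN/2.8
= 2·132 + 6.2 + 109/2.8
= 264 + 6.20 + 38.93
= 309.13 mOsm/kg ≈ 309.1 mOsm/kg
Osmolar gap = measured − calculated = 306 − 309.1 = -3.1 mOsm/kg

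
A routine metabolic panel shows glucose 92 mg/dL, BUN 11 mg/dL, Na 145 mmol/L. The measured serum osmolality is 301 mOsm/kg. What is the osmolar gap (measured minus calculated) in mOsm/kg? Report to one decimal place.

Calculated osmolality = 2·Na + glucose/18 + BUN/2.8
= 2·145 + 92/18 + 11/2.8
= 290 + 5.11 + 3.93
= 299.04 mOsm/kg ≈ 299.0 mOsm/kg
Osmolar gap = measured − calculated = 301 − 299.0 = 2.0 mOsm/kg

2.0 mOsm/kg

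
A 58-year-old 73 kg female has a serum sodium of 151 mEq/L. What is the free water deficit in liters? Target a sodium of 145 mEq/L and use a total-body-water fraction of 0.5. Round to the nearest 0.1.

1.5 L

TBW = 0.5 · 73 = 36.5 L
Free water deficit = TBW · (Na/145 − 1)
= 36.5 · (151/145 − 1)
= 36.5 · 0.0414
= 1.51 L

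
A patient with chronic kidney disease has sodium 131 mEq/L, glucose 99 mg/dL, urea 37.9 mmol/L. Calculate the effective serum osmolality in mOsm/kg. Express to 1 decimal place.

267.5 mOsm/kg

Effective osmolality excludes urea (freely permeant across cell membranes):
2·Na + glucose/18
= 2·131 + 99/18
= 262 + 5.5
= 267.5 mOsm/kg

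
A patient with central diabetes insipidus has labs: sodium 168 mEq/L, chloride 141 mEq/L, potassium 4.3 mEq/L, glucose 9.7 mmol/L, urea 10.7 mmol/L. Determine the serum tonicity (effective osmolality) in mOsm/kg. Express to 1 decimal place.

345.7 mOsm/kg

Effective osmolality excludes urea (freely permeant across cell membranes):
2·Na + glucose
= 2·168 + 9.7
= 336 + 9.7
= 345.7 mOsm/kg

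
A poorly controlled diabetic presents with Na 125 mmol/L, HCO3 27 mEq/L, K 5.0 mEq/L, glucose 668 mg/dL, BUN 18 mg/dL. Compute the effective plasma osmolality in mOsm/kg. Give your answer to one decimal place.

287.1 mOsm/kg

Effective osmolality excludes urea (freely permeant across cell membranes):
2·Na + glucose/18
= 2·125 + 668/18
= 250 + 37.11
= 287.11 mOsm/kg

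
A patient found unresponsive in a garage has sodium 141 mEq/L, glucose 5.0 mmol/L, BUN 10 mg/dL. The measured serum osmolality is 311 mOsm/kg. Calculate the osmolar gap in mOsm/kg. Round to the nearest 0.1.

Calculated osmolality = 2·Na + glucose + BUN/2.8
= 2·141 + 5 + 10/2.8
= 282 + 5 + 3.57
= 290.57 mOsm/kg ≈ 290.6 mOsm/kg
Osmolar gap = measured − calculated = 311 − 290.6 = 20.4 mOsm/kg

20.4 mOsm/kg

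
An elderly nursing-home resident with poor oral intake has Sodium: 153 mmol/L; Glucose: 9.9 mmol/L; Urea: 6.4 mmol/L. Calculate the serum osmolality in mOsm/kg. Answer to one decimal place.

Calculated osmolality = 2·Na + glucose + urea
= 2·153 + 9.9 + 6.4
= 306 + 9.90 + 6.40
= 322.3 mOsm/kg

322.3 mOsm/kg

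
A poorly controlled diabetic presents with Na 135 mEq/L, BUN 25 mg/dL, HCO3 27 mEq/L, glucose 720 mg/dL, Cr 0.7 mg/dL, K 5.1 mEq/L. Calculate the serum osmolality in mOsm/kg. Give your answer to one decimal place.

318.9 mOsm/kg

Calculated osmolality = 2·Na + glucose/18 + BUN/2.8
= 2·135 + 720/18 + 25/2.8
= 270 + 40 + 8.93
= 318.93 mOsm/kg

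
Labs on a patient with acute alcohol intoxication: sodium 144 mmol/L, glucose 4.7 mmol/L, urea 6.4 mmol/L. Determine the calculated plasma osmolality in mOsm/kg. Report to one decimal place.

Calculated osmolality = 2·Na + glucose + urea
= 2·144 + 4.7 + 6.4
= 288 + 4.70 + 6.40
= 299.1 mOsm/kg

299.1 mOsm/kg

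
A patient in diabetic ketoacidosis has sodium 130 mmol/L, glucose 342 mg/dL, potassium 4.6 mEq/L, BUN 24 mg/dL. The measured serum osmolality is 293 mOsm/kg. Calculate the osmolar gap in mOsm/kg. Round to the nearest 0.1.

5.4 mOsm/kg

Calculated osmolality = 2·Na + glucose/18 + BUN/2.8
= 2·130 + 342/18 + 24/2.8
= 260 + 19 + 8.57
= 287.57 mOsm/kg ≈ 287.6 mOsm/kg
Osmolar gap = measured − calculated = 293 − 287.6 = 5.4 mOsm/kg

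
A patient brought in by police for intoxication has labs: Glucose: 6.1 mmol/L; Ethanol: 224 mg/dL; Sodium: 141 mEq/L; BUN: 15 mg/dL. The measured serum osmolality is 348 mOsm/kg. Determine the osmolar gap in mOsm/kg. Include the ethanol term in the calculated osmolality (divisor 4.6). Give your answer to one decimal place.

5.8 mOsm/kg

Calculated osmolality = 2·Na + glucose + BUN/2.8 + ethanol/4.6
= 2·141 + 6.1 + 15/2.8 + 224/4.6
= 282 + 6.10 + 5.36 + 48.70
= 342.16 mOsm/kg ≈ 342.2 mOsm/kg
Osmolar gap = measured − calculated = 348 − 342.2 = 5.8 mOsm/kg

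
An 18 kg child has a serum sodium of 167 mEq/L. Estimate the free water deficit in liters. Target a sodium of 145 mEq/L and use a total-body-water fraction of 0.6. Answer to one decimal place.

1.6 L

TBW = 0.6 · 18 = 10.8 L
Free water deficit = TBW · (Na/145 − 1)
= 10.8 · (167/145 − 1)
= 10.8 · 0.1517
= 1.64 L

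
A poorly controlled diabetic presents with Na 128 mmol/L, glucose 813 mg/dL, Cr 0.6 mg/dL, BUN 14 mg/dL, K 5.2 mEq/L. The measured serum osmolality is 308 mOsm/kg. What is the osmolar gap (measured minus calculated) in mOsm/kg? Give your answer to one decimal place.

Calculated osmolality = 2·Na + glucose/18 + BUN/2.8
= 2·128 + 813/18 + 14/2.8
= 256 + 45.17 + 5
= 306.17 mOsm/kg ≈ 306.2 mOsm/kg
Osmolar gap = measured − calculated = 308 − 306.2 = 1.8 mOsm/kg

1.8 mOsm/kg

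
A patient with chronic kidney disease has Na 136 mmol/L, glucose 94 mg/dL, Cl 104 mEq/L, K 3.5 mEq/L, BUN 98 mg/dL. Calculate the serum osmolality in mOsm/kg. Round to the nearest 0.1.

312.2 mOsm/kg

Calculated osmolality = 2·Na + glucose/18 + BUN/2.8
= 2·136 + 94/18 + 98/2.8
= 272 + 5.22 + 35
= 312.22 mOsm/kg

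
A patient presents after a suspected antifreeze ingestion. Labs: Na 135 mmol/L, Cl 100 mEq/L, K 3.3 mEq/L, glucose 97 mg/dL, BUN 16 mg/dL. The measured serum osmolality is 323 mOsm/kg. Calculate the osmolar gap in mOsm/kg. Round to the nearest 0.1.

Calculated osmolality = 2·Na + glucose/18 + BUN/2.8
= 2·135 + 97/18 + 16/2.8
= 270 + 5.39 + 5.71
= 281.1 mOsm/kg ≈ 281.1 mOsm/kg
Osmolar gap = measured − calculated = 323 − 281.1 = 41.9 mOsm/kg

41.9 mOsm/kg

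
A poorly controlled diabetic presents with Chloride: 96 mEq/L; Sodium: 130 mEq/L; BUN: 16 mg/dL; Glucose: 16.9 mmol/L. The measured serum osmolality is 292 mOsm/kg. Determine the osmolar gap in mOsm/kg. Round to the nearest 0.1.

Calculated osmolality = 2·Na + glucose + BUN/2.8
= 2·130 + 16.9 + 16/2.8
= 260 + 16.90 + 5.71
= 282.61 mOsm/kg ≈ 282.6 mOsm/kg
Osmolar gap = measured − calculated = 292 − 282.6 = 9.4 mOsm/kg

9.4 mOsm/kg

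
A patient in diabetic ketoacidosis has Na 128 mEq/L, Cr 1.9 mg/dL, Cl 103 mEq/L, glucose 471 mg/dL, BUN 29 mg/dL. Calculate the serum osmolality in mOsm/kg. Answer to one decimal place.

Calculated osmolality = 2·Na + glucose/18 + BUN/2.8
= 2·128 + 471/18 + 29/2.8
= 256 + 26.17 + 10.36
= 292.53 mOsm/kg

292.5 mOsm/kg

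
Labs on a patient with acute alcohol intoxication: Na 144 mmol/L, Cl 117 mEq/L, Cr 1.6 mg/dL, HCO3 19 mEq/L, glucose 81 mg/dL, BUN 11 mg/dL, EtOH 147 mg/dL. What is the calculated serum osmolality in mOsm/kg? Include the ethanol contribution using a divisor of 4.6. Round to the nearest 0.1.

Calculated osmolality = 2·Na + glucose/18 + BUN/2.8 + ethanol/4.6
= 2·144 + 81/18 + 11/2.8 + 147/4.6
= 288 + 4.50 + 3.93 + 31.96
= 328.39 mOsm/kg

328.4 mOsm/kg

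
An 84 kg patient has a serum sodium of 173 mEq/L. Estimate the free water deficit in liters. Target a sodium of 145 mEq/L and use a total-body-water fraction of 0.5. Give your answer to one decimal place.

8.1 L

TBW = 0.5 · 84 = 42 L
Free water deficit = TBW · (Na/145 − 1)
= 42 · (173/145 − 1)
= 42 · 0.1931
= 8.11 L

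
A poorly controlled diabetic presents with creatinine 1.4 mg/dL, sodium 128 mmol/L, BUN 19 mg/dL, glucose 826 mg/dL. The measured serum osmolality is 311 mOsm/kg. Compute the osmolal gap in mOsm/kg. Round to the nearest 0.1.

2.3 mOsm/kg

Calculated osmolality = 2·Na + glucose/18 + BUN/2.8
= 2·128 + 826/18 + 19/2.8
= 256 + 45.89 + 6.79
= 308.68 mOsm/kg ≈ 308.7 mOsm/kg
Osmolar gap = measured − calculated = 311 − 308.7 = 2.3 mOsm/kg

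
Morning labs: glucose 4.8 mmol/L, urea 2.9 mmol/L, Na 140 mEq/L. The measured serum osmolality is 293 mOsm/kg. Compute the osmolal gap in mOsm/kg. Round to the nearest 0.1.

5.3 mOsm/kg

Calculated osmolality = 2·Na + glucose + urea
= 2·140 + 4.8 + 2.9
= 280 + 4.80 + 2.90
= 287.7 mOsm/kg ≈ 287.7 mOsm/kg
Osmolar gap = measured − calculated = 293 − 287.7 = 5.3 mOsm/kg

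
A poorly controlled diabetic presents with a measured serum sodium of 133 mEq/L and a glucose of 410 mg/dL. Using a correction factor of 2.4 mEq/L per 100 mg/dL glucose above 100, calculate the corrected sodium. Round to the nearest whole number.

Corrected Na = measured Na + 2.4 · (glucose − 100)/100
= 133 + 2.4 · (410 − 100)/100
= 133 + 7.4
= 140.4 mEq/L

140 mEq/L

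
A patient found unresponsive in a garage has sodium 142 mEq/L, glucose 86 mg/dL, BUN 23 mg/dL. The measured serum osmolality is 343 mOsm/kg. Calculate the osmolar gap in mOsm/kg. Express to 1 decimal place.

46.0 mOsm/kg

Calculated osmolality = 2·Na + glucose/18 + BUN/2.8
= 2·142 + 86/18 + 23/2.8
= 284 + 4.78 + 8.21
= 296.99 mOsm/kg ≈ 297.0 mOsm/kg
Osmolar gap = measured − calculated = 343 − 297.0 = 46.0 mOsm/kg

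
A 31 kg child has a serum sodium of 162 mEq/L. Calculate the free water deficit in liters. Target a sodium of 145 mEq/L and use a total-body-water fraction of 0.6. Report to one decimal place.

2.2 L

TBW = 0.6 · 31 = 18.6 L
Free water deficit = TBW · (Na/145 − 1)
= 18.6 · (162/145 − 1)
= 18.6 · 0.1172
= 2.18 L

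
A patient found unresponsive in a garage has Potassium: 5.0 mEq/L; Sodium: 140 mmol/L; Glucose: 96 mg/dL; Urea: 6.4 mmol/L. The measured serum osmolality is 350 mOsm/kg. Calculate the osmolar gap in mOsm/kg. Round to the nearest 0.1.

58.3 mOsm/kg

Calculated osmolality = 2·Na + glucose/18 + urea
= 2·140 + 96/18 + 6.4
= 280 + 5.33 + 6.40
= 291.73 mOsm/kg ≈ 291.7 mOsm/kg
Osmolar gap = measured − calculated = 350 − 291.7 = 58.3 mOsm/kg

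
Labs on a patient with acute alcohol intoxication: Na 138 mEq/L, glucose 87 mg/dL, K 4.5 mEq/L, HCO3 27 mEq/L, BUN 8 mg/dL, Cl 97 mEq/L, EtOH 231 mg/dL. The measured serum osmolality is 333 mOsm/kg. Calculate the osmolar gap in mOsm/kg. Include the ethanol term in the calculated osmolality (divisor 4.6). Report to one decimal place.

-0.9 mOsm/kg

Calculated osmolality = 2·Na + glucose/18 + BUN/2.8 + ethanol/4.6
= 2·138 + 87/18 + 8/2.8 + 231/4.6
= 276 + 4.83 + 2.86 + 50.22
= 333.91 mOsm/kg ≈ 333.9 mOsm/kg
Osmolar gap = measured − calculated = 333 − 333.9 = -0.9 mOsm/kg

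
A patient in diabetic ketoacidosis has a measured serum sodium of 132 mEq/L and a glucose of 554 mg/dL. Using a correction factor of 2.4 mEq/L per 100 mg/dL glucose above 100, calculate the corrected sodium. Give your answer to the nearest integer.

143 mEq/L

Corrected Na = measured Na + 2.4 · (glucose − 100)/100
= 132 + 2.4 · (554 − 100)/100
= 132 + 10.9
= 142.9 mEq/L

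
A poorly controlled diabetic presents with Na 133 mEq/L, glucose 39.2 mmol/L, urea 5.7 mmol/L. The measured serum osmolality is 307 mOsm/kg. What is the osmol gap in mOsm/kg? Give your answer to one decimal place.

Calculated osmolality = 2·Na + glucose + urea
= 2·133 + 39.2 + 5.7
= 266 + 39.20 + 5.70
= 310.9 mOsm/kg ≈ 310.9 mOsm/kg
Osmolar gap = measured − calculated = 307 − 310.9 = -3.9 mOsm/kg

-3.9 mOsm/kg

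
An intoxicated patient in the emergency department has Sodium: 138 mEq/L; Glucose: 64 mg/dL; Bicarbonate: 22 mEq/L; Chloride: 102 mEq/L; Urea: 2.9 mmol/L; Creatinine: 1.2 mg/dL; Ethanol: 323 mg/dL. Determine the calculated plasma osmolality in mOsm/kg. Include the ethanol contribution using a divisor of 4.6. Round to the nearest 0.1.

Calculated osmolality = 2·Na + glucose/18 + urea + ethanol/4.6
= 2·138 + 64/18 + 2.9 + 323/4.6
= 276 + 3.56 + 2.90 + 70.22
= 352.68 mOsm/kg

352.7 mOsm/kg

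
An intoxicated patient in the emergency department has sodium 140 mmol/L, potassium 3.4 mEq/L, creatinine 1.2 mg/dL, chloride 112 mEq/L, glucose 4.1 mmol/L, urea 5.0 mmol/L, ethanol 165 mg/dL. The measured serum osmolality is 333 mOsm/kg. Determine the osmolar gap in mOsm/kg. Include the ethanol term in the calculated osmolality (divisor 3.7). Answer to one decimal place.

Calculated osmolality = 2·Na + glucose + urea + ethanol/3.7
= 2·140 + 4.1 + 5 + 165/3.7
= 280 + 4.10 + 5 + 44.59
= 333.69 mOsm/kg ≈ 333.7 mOsm/kg
Osmolar gap = measured − calculated = 333 − 333.7 = -0.7 mOsm/kg

-0.7 mOsm/kg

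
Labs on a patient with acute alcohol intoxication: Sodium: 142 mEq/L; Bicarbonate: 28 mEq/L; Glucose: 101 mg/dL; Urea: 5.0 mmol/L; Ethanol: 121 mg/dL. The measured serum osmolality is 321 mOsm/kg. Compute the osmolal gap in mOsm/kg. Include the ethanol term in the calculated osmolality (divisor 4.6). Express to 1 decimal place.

0.1 mOsm/kg

Calculated osmolality = 2·Na + glucose/18 + urea + ethanol/4.6
= 2·142 + 101/18 + 5 + 121/4.6
= 284 + 5.61 + 5 + 26.30
= 320.91 mOsm/kg ≈ 320.9 mOsm/kg
Osmolar gap = measured − calculated = 321 − 320.9 = 0.1 mOsm/kg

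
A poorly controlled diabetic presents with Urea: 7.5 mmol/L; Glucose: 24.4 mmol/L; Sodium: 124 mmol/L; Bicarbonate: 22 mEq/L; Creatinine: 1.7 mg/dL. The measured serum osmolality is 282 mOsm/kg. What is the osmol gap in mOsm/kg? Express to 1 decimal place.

2.1 mOsm/kg

Calculated osmolality = 2·Na + glucose + urea
= 2·124 + 24.4 + 7.5
= 248 + 24.40 + 7.50
= 279.9 mOsm/kg ≈ 279.9 mOsm/kg
Osmolar gap = measured − calculated = 282 − 279.9 = 2.1 mOsm/kg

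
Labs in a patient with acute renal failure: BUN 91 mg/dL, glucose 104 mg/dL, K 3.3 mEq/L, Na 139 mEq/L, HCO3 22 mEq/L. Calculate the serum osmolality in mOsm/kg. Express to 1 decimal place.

Calculated osmolality = 2·Na + glucose/18 + BUN/2.8
= 2·139 + 104/18 + 91/2.8
= 278 + 5.78 + 32.50
= 316.28 mOsm/kg

316.3 mOsm/kg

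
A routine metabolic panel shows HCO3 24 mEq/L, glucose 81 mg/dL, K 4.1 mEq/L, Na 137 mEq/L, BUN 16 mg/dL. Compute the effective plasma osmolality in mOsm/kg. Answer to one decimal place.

278.5 mOsm/kg

Effective osmolality excludes urea (freely permeant across cell membranes):
2·Na + glucose/18
= 2·137 + 81/18
= 274 + 4.5
= 278.5 mOsm/kg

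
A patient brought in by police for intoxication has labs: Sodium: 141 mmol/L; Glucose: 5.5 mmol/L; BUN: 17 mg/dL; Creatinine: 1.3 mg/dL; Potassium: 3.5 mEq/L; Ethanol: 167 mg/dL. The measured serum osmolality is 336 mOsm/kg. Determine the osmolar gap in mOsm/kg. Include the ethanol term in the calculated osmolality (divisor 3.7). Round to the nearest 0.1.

Calculated osmolality = 2·Na + glucose + BUN/2.8 + ethanol/3.7
= 2·141 + 5.5 + 17/2.8 + 167/3.7
= 282 + 5.50 + 6.07 + 45.14
= 338.71 mOsm/kg ≈ 338.7 mOsm/kg
Osmolar gap = measured − calculated = 336 − 338.7 = -2.7 mOsm/kg

-2.7 mOsm/kg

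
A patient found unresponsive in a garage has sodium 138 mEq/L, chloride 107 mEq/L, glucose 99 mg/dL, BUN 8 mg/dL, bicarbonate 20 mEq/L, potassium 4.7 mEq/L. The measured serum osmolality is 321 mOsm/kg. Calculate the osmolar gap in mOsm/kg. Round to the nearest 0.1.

Calculated osmolality = 2·Na + glucose/18 + BUN/2.8
= 2·138 + 99/18 + 8/2.8
= 276 + 5.50 + 2.86
= 284.36 mOsm/kg ≈ 284.4 mOsm/kg
Osmolar gap = measured − calculated = 321 − 284.4 = 36.6 mOsm/kg

36.6 mOsm/kg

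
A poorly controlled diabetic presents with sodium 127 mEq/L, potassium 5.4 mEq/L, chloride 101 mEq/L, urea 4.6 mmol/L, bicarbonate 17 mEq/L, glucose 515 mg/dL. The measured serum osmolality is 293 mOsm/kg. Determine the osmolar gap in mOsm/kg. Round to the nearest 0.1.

Calculated osmolality = 2·Na + glucose/18 + urea
= 2·127 + 515/18 + 4.6
= 254 + 28.61 + 4.60
= 287.21 mOsm/kg ≈ 287.2 mOsm/kg
Osmolar gap = measured − calculated = 293 − 287.2 = 5.8 mOsm/kg

5.8 mOsm/kg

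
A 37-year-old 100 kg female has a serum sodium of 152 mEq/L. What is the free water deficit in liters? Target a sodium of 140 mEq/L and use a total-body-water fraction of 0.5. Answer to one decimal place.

TBW = 0.5 · 100 = 50 L
Free water deficit = TBW · (Na/140 − 1)
= 50 · (152/140 − 1)
= 50 · 0.0857
= 4.29 L

4.3 L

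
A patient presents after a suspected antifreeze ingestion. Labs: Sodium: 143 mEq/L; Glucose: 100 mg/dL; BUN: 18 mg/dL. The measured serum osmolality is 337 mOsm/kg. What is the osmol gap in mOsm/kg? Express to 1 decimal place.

39.0 mOsm/kg

Calculated osmolality = 2·Na + glucose/18 + BUN/2.8
= 2·143 + 100/18 + 18/2.8
= 286 + 5.56 + 6.43
= 297.99 mOsm/kg ≈ 298.0 mOsm/kg
Osmolar gap = measured − calculated = 337 − 298.0 = 39.0 mOsm/kg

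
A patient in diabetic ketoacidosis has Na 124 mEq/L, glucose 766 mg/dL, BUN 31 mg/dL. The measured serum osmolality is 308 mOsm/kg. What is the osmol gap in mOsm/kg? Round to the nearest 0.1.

6.4 mOsm/kg

Calculated osmolality = 2·Na + glucose/18 + BUN/2.8
= 2·124 + 766/18 + 31/2.8
= 248 + 42.56 + 11.07
= 301.63 mOsm/kg ≈ 301.6 mOsm/kg
Osmolar gap = measured − calculated = 308 − 301.6 = 6.4 mOsm/kg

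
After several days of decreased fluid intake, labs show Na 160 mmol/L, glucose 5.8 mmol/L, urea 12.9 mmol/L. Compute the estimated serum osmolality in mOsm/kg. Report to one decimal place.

338.7 mOsm/kg

Calculated osmolality = 2·Na + glucose + urea
= 2·160 + 5.8 + 12.9
= 320 + 5.80 + 12.90
= 338.7 mOsm/kg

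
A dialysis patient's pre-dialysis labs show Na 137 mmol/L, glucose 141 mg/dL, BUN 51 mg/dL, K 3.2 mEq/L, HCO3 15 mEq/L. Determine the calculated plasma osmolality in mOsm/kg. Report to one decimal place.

Calculated osmolality = 2·Na + glucose/18 + BUN/2.8
= 2·137 + 141/18 + 51/2.8
= 274 + 7.83 + 18.21
= 300.04 mOsm/kg

300.0 mOsm/kg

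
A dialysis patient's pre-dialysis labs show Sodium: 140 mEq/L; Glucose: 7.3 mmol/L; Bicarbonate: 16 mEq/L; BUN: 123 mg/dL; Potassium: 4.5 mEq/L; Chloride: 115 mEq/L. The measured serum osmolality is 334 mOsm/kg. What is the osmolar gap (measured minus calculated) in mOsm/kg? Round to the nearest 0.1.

Calculated osmolality = 2·Na + glucose + BUN/2.8
= 2·140 + 7.3 + 123/2.8
= 280 + 7.30 + 43.93
= 331.23 mOsm/kg ≈ 331.2 mOsm/kg
Osmolar gap = measured − calculated = 334 − 331.2 = 2.8 mOsm/kg

2.8 mOsm/kg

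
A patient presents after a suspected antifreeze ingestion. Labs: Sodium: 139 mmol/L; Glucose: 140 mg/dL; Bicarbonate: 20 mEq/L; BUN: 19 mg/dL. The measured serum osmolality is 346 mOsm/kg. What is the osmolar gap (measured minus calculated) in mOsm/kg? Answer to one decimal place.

53.4 mOsm/kg

Calculated osmolality = 2·Na + glucose/18 + BUN/2.8
= 2·139 + 140/18 + 19/2.8
= 278 + 7.78 + 6.79
= 292.57 mOsm/kg ≈ 292.6 mOsm/kg
Osmolar gap = measured − calculated = 346 − 292.6 = 53.4 mOsm/kg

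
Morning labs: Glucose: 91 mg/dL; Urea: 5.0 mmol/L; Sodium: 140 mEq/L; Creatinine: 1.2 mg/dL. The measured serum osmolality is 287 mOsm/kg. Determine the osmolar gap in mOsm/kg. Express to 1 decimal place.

Calculated osmolality = 2·Na + glucose/18 + urea
= 2·140 + 91/18 + 5
= 280 + 5.06 + 5
= 290.06 mOsm/kg ≈ 290.1 mOsm/kg
Osmolar gap = measured − calculated = 287 − 290.1 = -3.1 mOsm/kg

-3.1 mOsm/kg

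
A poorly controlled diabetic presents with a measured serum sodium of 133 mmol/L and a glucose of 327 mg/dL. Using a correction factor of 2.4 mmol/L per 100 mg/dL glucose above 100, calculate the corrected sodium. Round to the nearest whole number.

138 mmol/L

Corrected Na = measured Na + 2.4 · (glucose − 100)/100
= 133 + 2.4 · (327 − 100)/100
= 133 + 5.4
= 138.4 mmol/L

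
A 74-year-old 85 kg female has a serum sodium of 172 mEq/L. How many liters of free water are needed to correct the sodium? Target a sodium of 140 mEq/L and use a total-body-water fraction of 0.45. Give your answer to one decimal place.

TBW = 0.45 · 85 = 38.25 L
Free water deficit = TBW · (Na/140 − 1)
= 38.25 · (172/140 − 1)
= 38.25 · 0.2286
= 8.74 L

8.7 L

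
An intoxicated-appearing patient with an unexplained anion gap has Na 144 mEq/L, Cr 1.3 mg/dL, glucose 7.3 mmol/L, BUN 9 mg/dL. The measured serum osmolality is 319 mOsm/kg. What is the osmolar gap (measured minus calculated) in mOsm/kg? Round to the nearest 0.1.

20.5 mOsm/kg

Calculated osmolality = 2·Na + glucose + BUN/2.8
= 2·144 + 7.3 + 9/2.8
= 288 + 7.30 + 3.21
= 298.51 mOsm/kg ≈ 298.5 mOsm/kg
Osmolar gap = measured − calculated = 319 − 298.5 = 20.5 mOsm/kg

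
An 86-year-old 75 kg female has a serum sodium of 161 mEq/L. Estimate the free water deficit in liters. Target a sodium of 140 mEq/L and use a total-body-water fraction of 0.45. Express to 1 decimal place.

5.1 L

TBW = 0.45 · 75 = 33.75 L
Free water deficit = TBW · (Na/140 − 1)
= 33.75 · (161/140 − 1)
= 33.75 · 0.15
= 5.06 L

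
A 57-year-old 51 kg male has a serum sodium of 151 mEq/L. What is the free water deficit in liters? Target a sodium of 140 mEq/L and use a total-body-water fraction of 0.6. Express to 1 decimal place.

2.4 L

TBW = 0.6 · 51 = 30.6 L
Free water deficit = TBW · (Na/140 − 1)
= 30.6 · (151/140 − 1)
= 30.6 · 0.0786
= 2.41 L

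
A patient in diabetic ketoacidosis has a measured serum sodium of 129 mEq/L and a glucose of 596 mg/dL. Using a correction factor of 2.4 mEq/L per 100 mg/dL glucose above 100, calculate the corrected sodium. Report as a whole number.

141 mEq/L

Corrected Na = measured Na + 2.4 · (glucose − 100)/100
= 129 + 2.4 · (596 − 100)/100
= 129 + 11.9
= 140.9 mEq/L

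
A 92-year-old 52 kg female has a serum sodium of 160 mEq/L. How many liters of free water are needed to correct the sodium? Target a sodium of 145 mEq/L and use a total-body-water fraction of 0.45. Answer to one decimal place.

2.4 L

TBW = 0.45 · 52 = 23.4 L
Free water deficit = TBW · (Na/145 − 1)
= 23.4 · (160/145 − 1)
= 23.4 · 0.1034
= 2.42 L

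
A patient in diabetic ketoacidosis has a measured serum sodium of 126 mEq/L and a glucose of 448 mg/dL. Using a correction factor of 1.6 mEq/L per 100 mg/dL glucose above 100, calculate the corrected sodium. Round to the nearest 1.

Corrected Na = measured Na + 1.6 · (glucose − 100)/100
= 126 + 1.6 · (448 − 100)/100
= 126 + 5.6
= 131.6 mEq/L

132 mEq/L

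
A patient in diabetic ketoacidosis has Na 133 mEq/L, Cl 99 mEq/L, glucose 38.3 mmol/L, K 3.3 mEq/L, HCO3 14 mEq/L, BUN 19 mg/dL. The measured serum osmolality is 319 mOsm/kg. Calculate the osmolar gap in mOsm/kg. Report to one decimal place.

Calculated osmolality = 2·Na + glucose + BUN/2.8
= 2·133 + 38.3 + 19/2.8
= 266 + 38.30 + 6.79
= 311.09 mOsm/kg ≈ 311.1 mOsm/kg
Osmolar gap = measured − calculated = 319 − 311.1 = 7.9 mOsm/kg

7.9 mOsm/kg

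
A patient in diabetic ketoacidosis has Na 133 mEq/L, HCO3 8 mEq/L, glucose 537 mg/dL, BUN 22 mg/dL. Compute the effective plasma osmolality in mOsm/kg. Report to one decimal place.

Effective osmolality excludes urea (freely permeant across cell membranes):
2·Na + glucose/18
= 2·133 + 537/18
= 266 + 29.83
= 295.83 mOsm/kg

295.8 mOsm/kg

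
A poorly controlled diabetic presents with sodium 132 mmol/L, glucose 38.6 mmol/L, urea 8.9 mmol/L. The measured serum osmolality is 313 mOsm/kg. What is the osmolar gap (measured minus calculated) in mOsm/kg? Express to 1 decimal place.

1.5 mOsm/kg

Calculated osmolality = 2·Na + glucose + urea
= 2·132 + 38.6 + 8.9
= 264 + 38.60 + 8.90
= 311.5 mOsm/kg ≈ 311.5 mOsm/kg
Osmolar gap = measured − calculated = 313 − 311.5 = 1.5 mOsm/kg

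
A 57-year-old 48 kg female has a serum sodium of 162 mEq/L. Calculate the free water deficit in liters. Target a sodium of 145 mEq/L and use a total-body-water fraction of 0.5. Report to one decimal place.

TBW = 0.5 · 48 = 24 L
Free water deficit = TBW · (Na/145 − 1)
= 24 · (162/145 − 1)
= 24 · 0.1172
= 2.81 L

2.8 L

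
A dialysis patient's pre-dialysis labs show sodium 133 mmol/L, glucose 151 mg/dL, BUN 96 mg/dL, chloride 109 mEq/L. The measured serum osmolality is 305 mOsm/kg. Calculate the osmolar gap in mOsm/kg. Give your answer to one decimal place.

Calculated osmolality = 2·Na + glucose/18 + BUN/2.8
= 2·133 + 151/18 + 96/2.8
= 266 + 8.39 + 34.29
= 308.68 mOsm/kg ≈ 308.7 mOsm/kg
Osmolar gap = measured − calculated = 305 − 308.7 = -3.7 mOsm/kg

-3.7 mOsm/kg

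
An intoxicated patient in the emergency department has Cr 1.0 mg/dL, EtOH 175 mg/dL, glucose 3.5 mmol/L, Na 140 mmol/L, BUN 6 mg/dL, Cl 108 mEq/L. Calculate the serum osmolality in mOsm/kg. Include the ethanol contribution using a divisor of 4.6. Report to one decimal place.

Calculated osmolality = 2·Na + glucose + BUN/2.8 + ethanol/4.6
= 2·140 + 3.5 + 6/2.8 + 175/4.6
= 280 + 3.50 + 2.14 + 38.04
= 323.68 mOsm/kg

323.7 mOsm/kg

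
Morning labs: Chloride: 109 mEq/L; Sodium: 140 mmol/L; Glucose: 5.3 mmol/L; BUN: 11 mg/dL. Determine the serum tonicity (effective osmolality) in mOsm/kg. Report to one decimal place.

285.3 mOsm/kg

Effective osmolality excludes urea (freely permeant across cell membranes):
2·Na + glucose
= 2·140 + 5.3
= 280 + 5.3
= 285.3 mOsm/kg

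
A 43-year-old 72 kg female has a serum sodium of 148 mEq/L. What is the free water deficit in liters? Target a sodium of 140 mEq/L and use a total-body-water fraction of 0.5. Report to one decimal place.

TBW = 0.5 · 72 = 36 L
Free water deficit = TBW · (Na/140 − 1)
= 36 · (148/140 − 1)
= 36 · 0.0571
= 2.06 L

2.1 L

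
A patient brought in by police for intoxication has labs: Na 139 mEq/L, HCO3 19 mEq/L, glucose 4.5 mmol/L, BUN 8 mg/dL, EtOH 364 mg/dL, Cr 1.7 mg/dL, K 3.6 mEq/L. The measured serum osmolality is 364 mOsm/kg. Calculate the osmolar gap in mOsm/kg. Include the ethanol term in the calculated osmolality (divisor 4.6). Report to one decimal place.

-0.5 mOsm/kg

Calculated osmolality = 2·Na + glucose + BUN/2.8 + ethanol/4.6
= 2·139 + 4.5 + 8/2.8 + 364/4.6
= 278 + 4.50 + 2.86 + 79.13
= 364.49 mOsm/kg ≈ 364.5 mOsm/kg
Osmolar gap = measured − calculated = 364 − 364.5 = -0.5 mOsm/kg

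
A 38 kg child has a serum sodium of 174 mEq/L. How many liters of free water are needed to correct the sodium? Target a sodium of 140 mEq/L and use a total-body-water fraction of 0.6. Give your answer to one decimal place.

5.5 L

TBW = 0.6 · 38 = 22.8 L
Free water deficit = TBW · (Na/140 − 1)
= 22.8 · (174/140 − 1)
= 22.8 · 0.2429
= 5.54 L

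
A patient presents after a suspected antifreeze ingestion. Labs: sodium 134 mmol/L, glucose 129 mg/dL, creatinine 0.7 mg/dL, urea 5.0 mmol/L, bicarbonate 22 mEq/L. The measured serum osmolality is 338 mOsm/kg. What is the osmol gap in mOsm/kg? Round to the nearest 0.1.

Calculated osmolality = 2·Na + glucose/18 + urea
= 2·134 + 129/18 + 5
= 268 + 7.17 + 5
= 280.17 mOsm/kg ≈ 280.2 mOsm/kg
Osmolar gap = measured − calculated = 338 − 280.2 = 57.8 mOsm/kg

57.8 mOsm/kg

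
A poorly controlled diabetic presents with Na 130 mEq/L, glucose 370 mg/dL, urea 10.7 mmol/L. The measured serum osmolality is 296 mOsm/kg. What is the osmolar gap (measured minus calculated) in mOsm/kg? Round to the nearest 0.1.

4.7 mOsm/kg

Calculated osmolality = 2·Na + glucose/18 + urea
= 2·130 + 370/18 + 10.7
= 260 + 20.56 + 10.70
= 291.26 mOsm/kg ≈ 291.3 mOsm/kg
Osmolar gap = measured − calculated = 296 − 291.3 = 4.7 mOsm/kg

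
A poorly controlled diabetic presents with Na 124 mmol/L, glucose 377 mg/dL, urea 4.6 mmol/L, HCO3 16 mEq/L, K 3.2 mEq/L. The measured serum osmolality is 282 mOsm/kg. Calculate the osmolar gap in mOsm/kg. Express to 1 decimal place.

8.5 mOsm/kg

Calculated osmolality = 2·Na + glucose/18 + urea
= 2·124 + 377/18 + 4.6
= 248 + 20.94 + 4.60
= 273.54 mOsm/kg ≈ 273.5 mOsm/kg
Osmolar gap = measured − calculated = 282 − 273.5 = 8.5 mOsm/kg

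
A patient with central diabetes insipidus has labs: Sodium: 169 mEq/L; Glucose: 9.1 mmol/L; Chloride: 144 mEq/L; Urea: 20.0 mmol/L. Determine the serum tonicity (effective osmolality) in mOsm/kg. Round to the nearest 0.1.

347.1 mOsm/kg

Effective osmolality excludes urea (freely permeant across cell membranes):
2·Na + glucose
= 2·169 + 9.1
= 338 + 9.1
= 347.1 mOsm/kg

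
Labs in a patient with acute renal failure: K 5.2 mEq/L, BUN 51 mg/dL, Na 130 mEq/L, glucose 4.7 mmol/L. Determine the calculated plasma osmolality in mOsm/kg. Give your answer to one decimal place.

282.9 mOsm/kg

Calculated osmolality = 2·Na + glucose + BUN/2.8
= 2·130 + 4.7 + 51/2.8
= 260 + 4.70 + 18.21
= 282.91 mOsm/kg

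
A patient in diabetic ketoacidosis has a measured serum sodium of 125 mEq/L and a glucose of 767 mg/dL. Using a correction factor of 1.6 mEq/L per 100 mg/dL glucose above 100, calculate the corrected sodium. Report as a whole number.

136 mEq/L

Corrected Na = measured Na + 1.6 · (glucose − 100)/100
= 125 + 1.6 · (767 − 100)/100
= 125 + 10.7
= 135.7 mEq/L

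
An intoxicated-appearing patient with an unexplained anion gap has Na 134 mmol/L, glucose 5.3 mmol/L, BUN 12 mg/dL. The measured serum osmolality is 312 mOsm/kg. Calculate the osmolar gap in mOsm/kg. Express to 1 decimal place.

34.4 mOsm/kg

Calculated osmolality = 2·Na + glucose + BUN/2.8
= 2·134 + 5.3 + 12/2.8
= 268 + 5.30 + 4.29
= 277.59 mOsm/kg ≈ 277.6 mOsm/kg
Osmolar gap = measured − calculated = 312 − 277.6 = 34.4 mOsm/kg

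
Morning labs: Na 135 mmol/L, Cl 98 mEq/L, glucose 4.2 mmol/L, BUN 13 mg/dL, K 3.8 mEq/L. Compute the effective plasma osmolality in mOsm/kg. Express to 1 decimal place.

Effective osmolality excludes urea (freely permeant across cell membranes):
2·Na + glucose
= 2·135 + 4.2
= 270 + 4.2
= 274.2 mOsm/kg

274.2 mOsm/kg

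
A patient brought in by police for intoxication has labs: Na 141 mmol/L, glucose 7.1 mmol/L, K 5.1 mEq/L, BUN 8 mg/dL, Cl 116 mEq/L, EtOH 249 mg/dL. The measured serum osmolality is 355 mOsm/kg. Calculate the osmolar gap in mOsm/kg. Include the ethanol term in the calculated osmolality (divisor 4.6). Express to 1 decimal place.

Calculated osmolality = 2·Na + glucose + BUN/2.8 + ethanol/4.6
= 2·141 + 7.1 + 8/2.8 + 249/4.6
= 282 + 7.10 + 2.86 + 54.13
= 346.09 mOsm/kg ≈ 346.1 mOsm/kg
Osmolar gap = measured − calculated = 355 − 346.1 = 8.9 mOsm/kg

8.9 mOsm/kg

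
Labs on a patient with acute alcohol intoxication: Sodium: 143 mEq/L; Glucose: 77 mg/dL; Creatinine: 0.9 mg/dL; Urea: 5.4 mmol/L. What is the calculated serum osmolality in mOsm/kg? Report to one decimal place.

295.7 mOsm/kg

Calculated osmolality = 2·Na + glucose/18 + urea
= 2·143 + 77/18 + 5.4
= 286 + 4.28 + 5.40
= 295.68 mOsm/kg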